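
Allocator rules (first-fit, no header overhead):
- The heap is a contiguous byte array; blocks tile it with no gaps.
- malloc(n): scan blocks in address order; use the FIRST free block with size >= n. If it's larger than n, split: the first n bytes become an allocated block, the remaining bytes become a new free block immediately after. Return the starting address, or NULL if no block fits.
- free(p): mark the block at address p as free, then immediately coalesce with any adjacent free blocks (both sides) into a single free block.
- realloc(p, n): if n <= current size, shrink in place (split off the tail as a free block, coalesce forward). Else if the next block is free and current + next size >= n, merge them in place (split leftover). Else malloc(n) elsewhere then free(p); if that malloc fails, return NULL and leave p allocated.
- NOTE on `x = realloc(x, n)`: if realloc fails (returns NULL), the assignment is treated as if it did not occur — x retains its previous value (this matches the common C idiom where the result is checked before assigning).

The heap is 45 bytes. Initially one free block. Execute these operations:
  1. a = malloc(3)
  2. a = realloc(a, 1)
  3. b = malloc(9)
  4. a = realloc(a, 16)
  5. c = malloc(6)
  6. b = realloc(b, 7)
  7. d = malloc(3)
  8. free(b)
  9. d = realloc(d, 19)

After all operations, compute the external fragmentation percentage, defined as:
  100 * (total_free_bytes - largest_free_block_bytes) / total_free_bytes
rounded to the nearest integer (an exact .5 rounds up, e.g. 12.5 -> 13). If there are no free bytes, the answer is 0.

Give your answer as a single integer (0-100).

Op 1: a = malloc(3) -> a = 0; heap: [0-2 ALLOC][3-44 FREE]
Op 2: a = realloc(a, 1) -> a = 0; heap: [0-0 ALLOC][1-44 FREE]
Op 3: b = malloc(9) -> b = 1; heap: [0-0 ALLOC][1-9 ALLOC][10-44 FREE]
Op 4: a = realloc(a, 16) -> a = 10; heap: [0-0 FREE][1-9 ALLOC][10-25 ALLOC][26-44 FREE]
Op 5: c = malloc(6) -> c = 26; heap: [0-0 FREE][1-9 ALLOC][10-25 ALLOC][26-31 ALLOC][32-44 FREE]
Op 6: b = realloc(b, 7) -> b = 1; heap: [0-0 FREE][1-7 ALLOC][8-9 FREE][10-25 ALLOC][26-31 ALLOC][32-44 FREE]
Op 7: d = malloc(3) -> d = 32; heap: [0-0 FREE][1-7 ALLOC][8-9 FREE][10-25 ALLOC][26-31 ALLOC][32-34 ALLOC][35-44 FREE]
Op 8: free(b) -> (freed b); heap: [0-9 FREE][10-25 ALLOC][26-31 ALLOC][32-34 ALLOC][35-44 FREE]
Op 9: d = realloc(d, 19) -> NULL (d unchanged); heap: [0-9 FREE][10-25 ALLOC][26-31 ALLOC][32-34 ALLOC][35-44 FREE]
Free blocks: [10 10] total_free=20 largest=10 -> 100*(20-10)/20 = 1000/20 = 50

Answer: 50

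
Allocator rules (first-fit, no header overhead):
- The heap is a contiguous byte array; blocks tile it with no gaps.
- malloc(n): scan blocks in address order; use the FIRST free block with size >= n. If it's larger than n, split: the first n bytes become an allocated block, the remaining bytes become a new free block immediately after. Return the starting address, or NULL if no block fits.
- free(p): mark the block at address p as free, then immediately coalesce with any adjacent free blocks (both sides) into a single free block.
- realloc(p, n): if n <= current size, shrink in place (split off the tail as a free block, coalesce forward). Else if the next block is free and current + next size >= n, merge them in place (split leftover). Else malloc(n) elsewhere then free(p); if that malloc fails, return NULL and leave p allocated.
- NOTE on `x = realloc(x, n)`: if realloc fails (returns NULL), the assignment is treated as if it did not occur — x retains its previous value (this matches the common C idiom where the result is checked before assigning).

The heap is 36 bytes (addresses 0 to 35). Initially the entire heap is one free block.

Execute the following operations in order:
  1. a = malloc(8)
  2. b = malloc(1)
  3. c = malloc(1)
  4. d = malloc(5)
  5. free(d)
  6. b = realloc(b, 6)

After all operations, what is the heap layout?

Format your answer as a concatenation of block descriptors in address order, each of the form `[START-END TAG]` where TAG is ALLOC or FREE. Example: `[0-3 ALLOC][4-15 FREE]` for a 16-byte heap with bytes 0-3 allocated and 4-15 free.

Answer: [0-7 ALLOC][8-8 FREE][9-9 ALLOC][10-15 ALLOC][16-35 FREE]

Derivation:
Op 1: a = malloc(8) -> a = 0; heap: [0-7 ALLOC][8-35 FREE]
Op 2: b = malloc(1) -> b = 8; heap: [0-7 ALLOC][8-8 ALLOC][9-35 FREE]
Op 3: c = malloc(1) -> c = 9; heap: [0-7 ALLOC][8-8 ALLOC][9-9 ALLOC][10-35 FREE]
Op 4: d = malloc(5) -> d = 10; heap: [0-7 ALLOC][8-8 ALLOC][9-9 ALLOC][10-14 ALLOC][15-35 FREE]
Op 5: free(d) -> (freed d); heap: [0-7 ALLOC][8-8 ALLOC][9-9 ALLOC][10-35 FREE]
Op 6: b = realloc(b, 6) -> b = 10; heap: [0-7 ALLOC][8-8 FREE][9-9 ALLOC][10-15 ALLOC][16-35 FREE]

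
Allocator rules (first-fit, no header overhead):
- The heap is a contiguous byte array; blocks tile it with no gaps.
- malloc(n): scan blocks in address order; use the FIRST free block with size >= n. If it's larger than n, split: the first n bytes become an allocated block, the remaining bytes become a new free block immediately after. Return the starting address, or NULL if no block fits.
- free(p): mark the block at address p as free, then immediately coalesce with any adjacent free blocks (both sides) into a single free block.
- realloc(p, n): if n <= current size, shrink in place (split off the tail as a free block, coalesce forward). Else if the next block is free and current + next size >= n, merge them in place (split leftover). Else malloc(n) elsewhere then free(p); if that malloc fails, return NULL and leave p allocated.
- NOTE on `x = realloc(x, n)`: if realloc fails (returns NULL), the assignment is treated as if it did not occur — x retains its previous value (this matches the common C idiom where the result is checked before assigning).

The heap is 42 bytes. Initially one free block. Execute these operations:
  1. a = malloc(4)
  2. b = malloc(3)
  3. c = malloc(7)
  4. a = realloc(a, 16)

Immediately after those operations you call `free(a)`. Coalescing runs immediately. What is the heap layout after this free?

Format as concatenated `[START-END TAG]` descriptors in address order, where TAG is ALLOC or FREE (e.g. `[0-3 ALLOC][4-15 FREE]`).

Answer: [0-3 FREE][4-6 ALLOC][7-13 ALLOC][14-41 FREE]

Derivation:
Op 1: a = malloc(4) -> a = 0; heap: [0-3 ALLOC][4-41 FREE]
Op 2: b = malloc(3) -> b = 4; heap: [0-3 ALLOC][4-6 ALLOC][7-41 FREE]
Op 3: c = malloc(7) -> c = 7; heap: [0-3 ALLOC][4-6 ALLOC][7-13 ALLOC][14-41 FREE]
Op 4: a = realloc(a, 16) -> a = 14; heap: [0-3 FREE][4-6 ALLOC][7-13 ALLOC][14-29 ALLOC][30-41 FREE]
free(a): a = 14 -> block [14-29 ALLOC]; mark free, coalesce with adjacent free neighbors -> [0-3 FREE][4-6 ALLOC][7-13 ALLOC][14-41 FREE]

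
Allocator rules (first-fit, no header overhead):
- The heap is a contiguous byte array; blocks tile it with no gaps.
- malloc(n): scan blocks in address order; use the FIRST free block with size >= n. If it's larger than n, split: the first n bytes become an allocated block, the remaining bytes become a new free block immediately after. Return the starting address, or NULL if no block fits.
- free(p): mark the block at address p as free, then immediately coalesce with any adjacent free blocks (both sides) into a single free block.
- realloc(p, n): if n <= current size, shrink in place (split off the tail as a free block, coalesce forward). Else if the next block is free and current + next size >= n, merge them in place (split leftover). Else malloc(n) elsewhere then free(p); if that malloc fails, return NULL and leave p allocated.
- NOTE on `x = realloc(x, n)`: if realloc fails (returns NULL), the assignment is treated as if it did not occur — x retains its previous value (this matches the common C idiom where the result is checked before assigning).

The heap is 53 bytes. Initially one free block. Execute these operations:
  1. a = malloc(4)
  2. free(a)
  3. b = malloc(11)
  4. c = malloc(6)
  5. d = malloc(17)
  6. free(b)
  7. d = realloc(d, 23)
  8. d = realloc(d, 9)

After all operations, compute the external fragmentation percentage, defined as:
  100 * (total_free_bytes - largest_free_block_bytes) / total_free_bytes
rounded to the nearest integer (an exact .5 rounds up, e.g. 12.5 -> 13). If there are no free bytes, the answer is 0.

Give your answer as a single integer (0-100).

Answer: 29

Derivation:
Op 1: a = malloc(4) -> a = 0; heap: [0-3 ALLOC][4-52 FREE]
Op 2: free(a) -> (freed a); heap: [0-52 FREE]
Op 3: b = malloc(11) -> b = 0; heap: [0-10 ALLOC][11-52 FREE]
Op 4: c = malloc(6) -> c = 11; heap: [0-10 ALLOC][11-16 ALLOC][17-52 FREE]
Op 5: d = malloc(17) -> d = 17; heap: [0-10 ALLOC][11-16 ALLOC][17-33 ALLOC][34-52 FREE]
Op 6: free(b) -> (freed b); heap: [0-10 FREE][11-16 ALLOC][17-33 ALLOC][34-52 FREE]
Op 7: d = realloc(d, 23) -> d = 17; heap: [0-10 FREE][11-16 ALLOC][17-39 ALLOC][40-52 FREE]
Op 8: d = realloc(d, 9) -> d = 17; heap: [0-10 FREE][11-16 ALLOC][17-25 ALLOC][26-52 FREE]
Free blocks: [11 27] total_free=38 largest=27 -> 100*(38-27)/38 = 1100/38 ≈ 28.947 -> rounds to 29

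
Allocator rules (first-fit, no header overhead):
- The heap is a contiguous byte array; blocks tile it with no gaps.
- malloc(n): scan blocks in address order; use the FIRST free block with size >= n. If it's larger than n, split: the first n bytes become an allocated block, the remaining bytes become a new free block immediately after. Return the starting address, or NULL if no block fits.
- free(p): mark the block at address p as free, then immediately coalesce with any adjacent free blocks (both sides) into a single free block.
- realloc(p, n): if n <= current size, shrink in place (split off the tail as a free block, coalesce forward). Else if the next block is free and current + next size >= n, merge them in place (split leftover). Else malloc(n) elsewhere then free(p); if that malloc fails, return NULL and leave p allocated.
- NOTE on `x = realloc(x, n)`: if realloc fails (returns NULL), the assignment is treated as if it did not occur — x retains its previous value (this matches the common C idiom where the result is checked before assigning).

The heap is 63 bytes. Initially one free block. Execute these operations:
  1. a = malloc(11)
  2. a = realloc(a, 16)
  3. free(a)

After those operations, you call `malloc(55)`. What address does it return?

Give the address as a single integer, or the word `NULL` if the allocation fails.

Op 1: a = malloc(11) -> a = 0; heap: [0-10 ALLOC][11-62 FREE]
Op 2: a = realloc(a, 16) -> a = 0; heap: [0-15 ALLOC][16-62 FREE]
Op 3: free(a) -> (freed a); heap: [0-62 FREE]
malloc(55): first-fit scan over [0-62 FREE] -> 0

Answer: 0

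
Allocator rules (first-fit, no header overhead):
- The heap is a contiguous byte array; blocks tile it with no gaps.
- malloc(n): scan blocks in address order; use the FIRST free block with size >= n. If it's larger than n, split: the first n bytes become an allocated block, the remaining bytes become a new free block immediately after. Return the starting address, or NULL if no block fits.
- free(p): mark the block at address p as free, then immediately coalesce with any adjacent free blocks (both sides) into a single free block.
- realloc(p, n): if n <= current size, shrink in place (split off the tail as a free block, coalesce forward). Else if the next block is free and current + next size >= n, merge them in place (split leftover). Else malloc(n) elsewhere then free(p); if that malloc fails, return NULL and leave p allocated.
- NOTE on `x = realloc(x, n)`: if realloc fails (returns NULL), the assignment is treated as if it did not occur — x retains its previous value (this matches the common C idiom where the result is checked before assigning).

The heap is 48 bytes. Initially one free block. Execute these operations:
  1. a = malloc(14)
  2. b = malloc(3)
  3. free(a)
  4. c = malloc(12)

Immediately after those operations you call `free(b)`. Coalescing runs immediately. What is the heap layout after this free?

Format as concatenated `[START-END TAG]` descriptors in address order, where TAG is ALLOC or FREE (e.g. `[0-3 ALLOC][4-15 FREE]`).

Answer: [0-11 ALLOC][12-47 FREE]

Derivation:
Op 1: a = malloc(14) -> a = 0; heap: [0-13 ALLOC][14-47 FREE]
Op 2: b = malloc(3) -> b = 14; heap: [0-13 ALLOC][14-16 ALLOC][17-47 FREE]
Op 3: free(a) -> (freed a); heap: [0-13 FREE][14-16 ALLOC][17-47 FREE]
Op 4: c = malloc(12) -> c = 0; heap: [0-11 ALLOC][12-13 FREE][14-16 ALLOC][17-47 FREE]
free(b): b = 14 -> block [14-16 ALLOC]; mark free, coalesce with adjacent free neighbors -> [0-11 ALLOC][12-47 FREE]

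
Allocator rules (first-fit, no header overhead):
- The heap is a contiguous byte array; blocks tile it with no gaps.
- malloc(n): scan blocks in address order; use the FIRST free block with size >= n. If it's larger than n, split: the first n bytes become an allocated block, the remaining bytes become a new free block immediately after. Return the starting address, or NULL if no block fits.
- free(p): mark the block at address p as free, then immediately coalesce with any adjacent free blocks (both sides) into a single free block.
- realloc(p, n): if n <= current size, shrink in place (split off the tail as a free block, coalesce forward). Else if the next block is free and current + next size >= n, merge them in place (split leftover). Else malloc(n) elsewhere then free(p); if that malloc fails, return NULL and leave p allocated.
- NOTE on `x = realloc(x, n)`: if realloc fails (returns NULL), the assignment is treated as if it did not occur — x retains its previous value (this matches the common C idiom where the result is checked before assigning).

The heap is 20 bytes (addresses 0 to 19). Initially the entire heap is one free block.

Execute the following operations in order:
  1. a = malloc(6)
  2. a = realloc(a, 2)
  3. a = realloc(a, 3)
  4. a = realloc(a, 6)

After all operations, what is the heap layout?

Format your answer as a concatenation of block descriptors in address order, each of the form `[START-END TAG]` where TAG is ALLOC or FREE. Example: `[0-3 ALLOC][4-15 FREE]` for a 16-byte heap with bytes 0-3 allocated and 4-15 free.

Answer: [0-5 ALLOC][6-19 FREE]

Derivation:
Op 1: a = malloc(6) -> a = 0; heap: [0-5 ALLOC][6-19 FREE]
Op 2: a = realloc(a, 2) -> a = 0; heap: [0-1 ALLOC][2-19 FREE]
Op 3: a = realloc(a, 3) -> a = 0; heap: [0-2 ALLOC][3-19 FREE]
Op 4: a = realloc(a, 6) -> a = 0; heap: [0-5 ALLOC][6-19 FREE]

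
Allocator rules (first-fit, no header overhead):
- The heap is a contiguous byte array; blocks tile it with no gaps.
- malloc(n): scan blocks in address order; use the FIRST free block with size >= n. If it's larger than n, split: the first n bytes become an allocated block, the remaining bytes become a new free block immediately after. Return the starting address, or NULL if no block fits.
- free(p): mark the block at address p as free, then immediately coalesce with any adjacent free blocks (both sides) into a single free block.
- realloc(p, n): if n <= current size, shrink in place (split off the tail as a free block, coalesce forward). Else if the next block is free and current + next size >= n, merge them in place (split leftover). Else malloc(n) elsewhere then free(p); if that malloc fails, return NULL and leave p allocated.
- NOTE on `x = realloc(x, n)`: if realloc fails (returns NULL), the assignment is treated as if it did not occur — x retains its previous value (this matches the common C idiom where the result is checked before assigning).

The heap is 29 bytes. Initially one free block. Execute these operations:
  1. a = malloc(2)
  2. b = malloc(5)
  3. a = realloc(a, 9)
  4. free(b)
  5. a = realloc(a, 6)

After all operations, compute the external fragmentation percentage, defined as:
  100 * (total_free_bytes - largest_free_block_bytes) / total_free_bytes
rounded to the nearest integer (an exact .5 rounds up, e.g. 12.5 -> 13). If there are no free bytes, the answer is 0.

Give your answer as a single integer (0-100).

Op 1: a = malloc(2) -> a = 0; heap: [0-1 ALLOC][2-28 FREE]
Op 2: b = malloc(5) -> b = 2; heap: [0-1 ALLOC][2-6 ALLOC][7-28 FREE]
Op 3: a = realloc(a, 9) -> a = 7; heap: [0-1 FREE][2-6 ALLOC][7-15 ALLOC][16-28 FREE]
Op 4: free(b) -> (freed b); heap: [0-6 FREE][7-15 ALLOC][16-28 FREE]
Op 5: a = realloc(a, 6) -> a = 7; heap: [0-6 FREE][7-12 ALLOC][13-28 FREE]
Free blocks: [7 16] total_free=23 largest=16 -> 100*(23-16)/23 = 700/23 ≈ 30.435 -> rounds to 30

Answer: 30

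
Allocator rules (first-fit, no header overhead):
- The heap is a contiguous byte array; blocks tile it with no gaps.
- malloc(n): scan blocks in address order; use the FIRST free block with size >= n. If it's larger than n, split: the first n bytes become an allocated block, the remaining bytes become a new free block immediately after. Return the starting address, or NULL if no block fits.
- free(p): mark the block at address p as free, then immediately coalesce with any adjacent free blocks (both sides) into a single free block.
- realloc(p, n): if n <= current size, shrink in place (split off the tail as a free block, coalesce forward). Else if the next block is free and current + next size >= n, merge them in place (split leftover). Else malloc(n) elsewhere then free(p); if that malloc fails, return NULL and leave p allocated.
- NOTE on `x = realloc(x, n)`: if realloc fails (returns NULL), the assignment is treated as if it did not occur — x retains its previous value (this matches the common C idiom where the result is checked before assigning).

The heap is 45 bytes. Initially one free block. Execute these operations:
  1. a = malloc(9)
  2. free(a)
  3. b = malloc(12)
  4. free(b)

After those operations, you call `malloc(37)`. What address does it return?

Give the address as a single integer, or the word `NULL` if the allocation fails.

Answer: 0

Derivation:
Op 1: a = malloc(9) -> a = 0; heap: [0-8 ALLOC][9-44 FREE]
Op 2: free(a) -> (freed a); heap: [0-44 FREE]
Op 3: b = malloc(12) -> b = 0; heap: [0-11 ALLOC][12-44 FREE]
Op 4: free(b) -> (freed b); heap: [0-44 FREE]
malloc(37): first-fit scan over [0-44 FREE] -> 0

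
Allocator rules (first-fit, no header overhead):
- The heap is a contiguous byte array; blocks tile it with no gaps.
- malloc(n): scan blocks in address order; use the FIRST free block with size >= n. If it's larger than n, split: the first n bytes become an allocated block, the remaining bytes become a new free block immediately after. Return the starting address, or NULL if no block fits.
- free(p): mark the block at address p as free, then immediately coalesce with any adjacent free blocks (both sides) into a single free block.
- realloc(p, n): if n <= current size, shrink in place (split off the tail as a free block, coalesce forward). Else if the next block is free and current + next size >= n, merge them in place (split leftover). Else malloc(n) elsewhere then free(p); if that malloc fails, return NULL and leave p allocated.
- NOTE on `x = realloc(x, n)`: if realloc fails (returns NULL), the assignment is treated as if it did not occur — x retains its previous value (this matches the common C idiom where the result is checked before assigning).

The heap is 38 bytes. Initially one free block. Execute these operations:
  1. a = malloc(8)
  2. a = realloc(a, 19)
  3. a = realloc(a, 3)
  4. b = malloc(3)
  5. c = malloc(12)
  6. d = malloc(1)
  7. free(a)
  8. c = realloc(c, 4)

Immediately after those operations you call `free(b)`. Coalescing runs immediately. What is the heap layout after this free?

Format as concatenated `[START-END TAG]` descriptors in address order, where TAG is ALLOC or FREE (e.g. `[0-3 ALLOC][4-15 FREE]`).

Op 1: a = malloc(8) -> a = 0; heap: [0-7 ALLOC][8-37 FREE]
Op 2: a = realloc(a, 19) -> a = 0; heap: [0-18 ALLOC][19-37 FREE]
Op 3: a = realloc(a, 3) -> a = 0; heap: [0-2 ALLOC][3-37 FREE]
Op 4: b = malloc(3) -> b = 3; heap: [0-2 ALLOC][3-5 ALLOC][6-37 FREE]
Op 5: c = malloc(12) -> c = 6; heap: [0-2 ALLOC][3-5 ALLOC][6-17 ALLOC][18-37 FREE]
Op 6: d = malloc(1) -> d = 18; heap: [0-2 ALLOC][3-5 ALLOC][6-17 ALLOC][18-18 ALLOC][19-37 FREE]
Op 7: free(a) -> (freed a); heap: [0-2 FREE][3-5 ALLOC][6-17 ALLOC][18-18 ALLOC][19-37 FREE]
Op 8: c = realloc(c, 4) -> c = 6; heap: [0-2 FREE][3-5 ALLOC][6-9 ALLOC][10-17 FREE][18-18 ALLOC][19-37 FREE]
free(b): b = 3 -> block [3-5 ALLOC]; mark free, coalesce with adjacent free neighbors -> [0-5 FREE][6-9 ALLOC][10-17 FREE][18-18 ALLOC][19-37 FREE]

Answer: [0-5 FREE][6-9 ALLOC][10-17 FREE][18-18 ALLOC][19-37 FREE]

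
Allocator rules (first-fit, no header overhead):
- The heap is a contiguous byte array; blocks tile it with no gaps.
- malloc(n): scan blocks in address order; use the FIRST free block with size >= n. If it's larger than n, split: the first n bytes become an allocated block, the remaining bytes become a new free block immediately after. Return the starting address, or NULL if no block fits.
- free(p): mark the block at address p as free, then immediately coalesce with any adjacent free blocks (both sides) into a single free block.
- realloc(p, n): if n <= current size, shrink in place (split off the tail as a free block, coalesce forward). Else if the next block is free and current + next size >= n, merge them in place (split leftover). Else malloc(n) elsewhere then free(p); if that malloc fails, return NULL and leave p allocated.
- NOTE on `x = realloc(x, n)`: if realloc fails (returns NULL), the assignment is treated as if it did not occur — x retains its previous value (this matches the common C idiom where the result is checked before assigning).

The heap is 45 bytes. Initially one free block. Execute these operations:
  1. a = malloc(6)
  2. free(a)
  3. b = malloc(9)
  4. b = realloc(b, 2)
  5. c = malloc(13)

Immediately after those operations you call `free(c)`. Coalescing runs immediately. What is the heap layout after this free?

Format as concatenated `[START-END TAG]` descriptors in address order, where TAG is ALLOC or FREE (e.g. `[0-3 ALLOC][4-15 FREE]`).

Op 1: a = malloc(6) -> a = 0; heap: [0-5 ALLOC][6-44 FREE]
Op 2: free(a) -> (freed a); heap: [0-44 FREE]
Op 3: b = malloc(9) -> b = 0; heap: [0-8 ALLOC][9-44 FREE]
Op 4: b = realloc(b, 2) -> b = 0; heap: [0-1 ALLOC][2-44 FREE]
Op 5: c = malloc(13) -> c = 2; heap: [0-1 ALLOC][2-14 ALLOC][15-44 FREE]
free(c): c = 2 -> block [2-14 ALLOC]; mark free, coalesce with adjacent free neighbors -> [0-1 ALLOC][2-44 FREE]

Answer: [0-1 ALLOC][2-44 FREE]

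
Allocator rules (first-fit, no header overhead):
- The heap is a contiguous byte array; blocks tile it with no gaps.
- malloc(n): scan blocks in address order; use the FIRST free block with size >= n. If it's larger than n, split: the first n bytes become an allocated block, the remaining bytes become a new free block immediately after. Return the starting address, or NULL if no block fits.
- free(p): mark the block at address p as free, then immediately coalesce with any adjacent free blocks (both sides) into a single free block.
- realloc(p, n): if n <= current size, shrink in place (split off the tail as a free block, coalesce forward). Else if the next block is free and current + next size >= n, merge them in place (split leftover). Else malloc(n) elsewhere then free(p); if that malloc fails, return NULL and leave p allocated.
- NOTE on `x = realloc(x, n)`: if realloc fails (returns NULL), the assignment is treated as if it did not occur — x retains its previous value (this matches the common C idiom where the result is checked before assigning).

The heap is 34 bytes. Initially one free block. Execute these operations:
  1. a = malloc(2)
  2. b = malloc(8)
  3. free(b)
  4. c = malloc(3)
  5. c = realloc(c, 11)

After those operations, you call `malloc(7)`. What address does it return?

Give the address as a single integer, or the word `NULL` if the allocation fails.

Answer: 13

Derivation:
Op 1: a = malloc(2) -> a = 0; heap: [0-1 ALLOC][2-33 FREE]
Op 2: b = malloc(8) -> b = 2; heap: [0-1 ALLOC][2-9 ALLOC][10-33 FREE]
Op 3: free(b) -> (freed b); heap: [0-1 ALLOC][2-33 FREE]
Op 4: c = malloc(3) -> c = 2; heap: [0-1 ALLOC][2-4 ALLOC][5-33 FREE]
Op 5: c = realloc(c, 11) -> c = 2; heap: [0-1 ALLOC][2-12 ALLOC][13-33 FREE]
malloc(7): first-fit scan over [0-1 ALLOC][2-12 ALLOC][13-33 FREE] -> 13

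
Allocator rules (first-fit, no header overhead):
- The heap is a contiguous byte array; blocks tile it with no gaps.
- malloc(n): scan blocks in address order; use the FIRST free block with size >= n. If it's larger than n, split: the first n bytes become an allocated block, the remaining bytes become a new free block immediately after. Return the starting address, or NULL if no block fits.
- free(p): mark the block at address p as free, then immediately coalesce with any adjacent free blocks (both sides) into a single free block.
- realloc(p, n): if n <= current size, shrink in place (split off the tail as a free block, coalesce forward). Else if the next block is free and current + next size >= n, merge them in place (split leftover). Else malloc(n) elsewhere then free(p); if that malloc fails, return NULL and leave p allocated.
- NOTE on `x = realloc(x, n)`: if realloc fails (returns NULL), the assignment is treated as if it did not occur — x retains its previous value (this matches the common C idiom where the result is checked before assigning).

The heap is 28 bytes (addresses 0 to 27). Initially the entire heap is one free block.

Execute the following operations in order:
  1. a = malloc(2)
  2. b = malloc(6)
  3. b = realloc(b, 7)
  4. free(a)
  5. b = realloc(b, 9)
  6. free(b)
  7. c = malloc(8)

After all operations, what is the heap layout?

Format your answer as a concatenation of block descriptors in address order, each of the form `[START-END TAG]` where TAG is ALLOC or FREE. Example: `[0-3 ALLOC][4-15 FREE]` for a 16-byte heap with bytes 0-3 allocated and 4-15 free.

Op 1: a = malloc(2) -> a = 0; heap: [0-1 ALLOC][2-27 FREE]
Op 2: b = malloc(6) -> b = 2; heap: [0-1 ALLOC][2-7 ALLOC][8-27 FREE]
Op 3: b = realloc(b, 7) -> b = 2; heap: [0-1 ALLOC][2-8 ALLOC][9-27 FREE]
Op 4: free(a) -> (freed a); heap: [0-1 FREE][2-8 ALLOC][9-27 FREE]
Op 5: b = realloc(b, 9) -> b = 2; heap: [0-1 FREE][2-10 ALLOC][11-27 FREE]
Op 6: free(b) -> (freed b); heap: [0-27 FREE]
Op 7: c = malloc(8) -> c = 0; heap: [0-7 ALLOC][8-27 FREE]

Answer: [0-7 ALLOC][8-27 FREE]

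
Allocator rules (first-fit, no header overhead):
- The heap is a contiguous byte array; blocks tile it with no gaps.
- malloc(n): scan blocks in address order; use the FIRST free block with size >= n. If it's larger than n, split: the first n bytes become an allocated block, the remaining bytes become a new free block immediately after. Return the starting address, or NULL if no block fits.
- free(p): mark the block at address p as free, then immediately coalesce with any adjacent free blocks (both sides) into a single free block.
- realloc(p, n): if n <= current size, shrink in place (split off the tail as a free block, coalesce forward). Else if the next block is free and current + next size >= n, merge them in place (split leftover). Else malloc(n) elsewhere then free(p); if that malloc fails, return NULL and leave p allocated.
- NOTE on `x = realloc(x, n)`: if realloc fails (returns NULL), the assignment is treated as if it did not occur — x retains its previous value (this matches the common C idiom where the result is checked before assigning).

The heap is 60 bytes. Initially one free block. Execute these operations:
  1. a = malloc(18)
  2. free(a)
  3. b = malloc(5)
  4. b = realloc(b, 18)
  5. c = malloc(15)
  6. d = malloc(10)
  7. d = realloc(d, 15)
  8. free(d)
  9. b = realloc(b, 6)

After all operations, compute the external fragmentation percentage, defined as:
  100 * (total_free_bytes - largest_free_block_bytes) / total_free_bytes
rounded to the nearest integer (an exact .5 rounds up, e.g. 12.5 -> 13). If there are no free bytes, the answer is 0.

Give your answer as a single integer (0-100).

Op 1: a = malloc(18) -> a = 0; heap: [0-17 ALLOC][18-59 FREE]
Op 2: free(a) -> (freed a); heap: [0-59 FREE]
Op 3: b = malloc(5) -> b = 0; heap: [0-4 ALLOC][5-59 FREE]
Op 4: b = realloc(b, 18) -> b = 0; heap: [0-17 ALLOC][18-59 FREE]
Op 5: c = malloc(15) -> c = 18; heap: [0-17 ALLOC][18-32 ALLOC][33-59 FREE]
Op 6: d = malloc(10) -> d = 33; heap: [0-17 ALLOC][18-32 ALLOC][33-42 ALLOC][43-59 FREE]
Op 7: d = realloc(d, 15) -> d = 33; heap: [0-17 ALLOC][18-32 ALLOC][33-47 ALLOC][48-59 FREE]
Op 8: free(d) -> (freed d); heap: [0-17 ALLOC][18-32 ALLOC][33-59 FREE]
Op 9: b = realloc(b, 6) -> b = 0; heap: [0-5 ALLOC][6-17 FREE][18-32 ALLOC][33-59 FREE]
Free blocks: [12 27] total_free=39 largest=27 -> 100*(39-27)/39 = 1200/39 ≈ 30.769 -> rounds to 31

Answer: 31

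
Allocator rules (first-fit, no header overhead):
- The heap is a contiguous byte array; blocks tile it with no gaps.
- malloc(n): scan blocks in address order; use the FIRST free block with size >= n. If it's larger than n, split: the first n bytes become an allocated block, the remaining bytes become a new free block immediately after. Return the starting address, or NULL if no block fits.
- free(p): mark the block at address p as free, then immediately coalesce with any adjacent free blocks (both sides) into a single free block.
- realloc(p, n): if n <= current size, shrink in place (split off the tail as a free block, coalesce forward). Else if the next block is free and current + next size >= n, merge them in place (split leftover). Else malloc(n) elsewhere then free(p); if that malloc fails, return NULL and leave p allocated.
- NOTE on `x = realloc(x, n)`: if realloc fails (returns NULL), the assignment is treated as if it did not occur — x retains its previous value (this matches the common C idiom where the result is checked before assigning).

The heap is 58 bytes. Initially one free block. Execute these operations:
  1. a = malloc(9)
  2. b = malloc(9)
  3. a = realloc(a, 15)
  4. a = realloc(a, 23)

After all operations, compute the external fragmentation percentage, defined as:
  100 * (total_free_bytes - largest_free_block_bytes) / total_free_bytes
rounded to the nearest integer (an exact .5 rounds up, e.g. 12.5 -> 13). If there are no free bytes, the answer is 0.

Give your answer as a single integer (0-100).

Answer: 35

Derivation:
Op 1: a = malloc(9) -> a = 0; heap: [0-8 ALLOC][9-57 FREE]
Op 2: b = malloc(9) -> b = 9; heap: [0-8 ALLOC][9-17 ALLOC][18-57 FREE]
Op 3: a = realloc(a, 15) -> a = 18; heap: [0-8 FREE][9-17 ALLOC][18-32 ALLOC][33-57 FREE]
Op 4: a = realloc(a, 23) -> a = 18; heap: [0-8 FREE][9-17 ALLOC][18-40 ALLOC][41-57 FREE]
Free blocks: [9 17] total_free=26 largest=17 -> 100*(26-17)/26 = 900/26 ≈ 34.615 -> rounds to 35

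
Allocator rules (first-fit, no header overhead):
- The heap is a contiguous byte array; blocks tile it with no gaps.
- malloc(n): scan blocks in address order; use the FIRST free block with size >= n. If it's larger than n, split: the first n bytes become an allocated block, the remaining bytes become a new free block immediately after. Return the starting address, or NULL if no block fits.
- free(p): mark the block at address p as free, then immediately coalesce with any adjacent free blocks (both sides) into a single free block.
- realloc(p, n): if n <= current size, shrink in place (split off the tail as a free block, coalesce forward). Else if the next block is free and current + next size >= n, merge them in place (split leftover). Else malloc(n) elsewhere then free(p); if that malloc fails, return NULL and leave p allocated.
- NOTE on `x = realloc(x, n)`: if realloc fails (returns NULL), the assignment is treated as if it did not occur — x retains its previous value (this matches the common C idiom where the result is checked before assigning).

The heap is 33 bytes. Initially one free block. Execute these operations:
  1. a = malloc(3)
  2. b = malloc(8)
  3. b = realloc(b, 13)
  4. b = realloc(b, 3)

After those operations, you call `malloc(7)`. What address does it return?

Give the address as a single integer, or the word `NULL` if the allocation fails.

Op 1: a = malloc(3) -> a = 0; heap: [0-2 ALLOC][3-32 FREE]
Op 2: b = malloc(8) -> b = 3; heap: [0-2 ALLOC][3-10 ALLOC][11-32 FREE]
Op 3: b = realloc(b, 13) -> b = 3; heap: [0-2 ALLOC][3-15 ALLOC][16-32 FREE]
Op 4: b = realloc(b, 3) -> b = 3; heap: [0-2 ALLOC][3-5 ALLOC][6-32 FREE]
malloc(7): first-fit scan over [0-2 ALLOC][3-5 ALLOC][6-32 FREE] -> 6

Answer: 6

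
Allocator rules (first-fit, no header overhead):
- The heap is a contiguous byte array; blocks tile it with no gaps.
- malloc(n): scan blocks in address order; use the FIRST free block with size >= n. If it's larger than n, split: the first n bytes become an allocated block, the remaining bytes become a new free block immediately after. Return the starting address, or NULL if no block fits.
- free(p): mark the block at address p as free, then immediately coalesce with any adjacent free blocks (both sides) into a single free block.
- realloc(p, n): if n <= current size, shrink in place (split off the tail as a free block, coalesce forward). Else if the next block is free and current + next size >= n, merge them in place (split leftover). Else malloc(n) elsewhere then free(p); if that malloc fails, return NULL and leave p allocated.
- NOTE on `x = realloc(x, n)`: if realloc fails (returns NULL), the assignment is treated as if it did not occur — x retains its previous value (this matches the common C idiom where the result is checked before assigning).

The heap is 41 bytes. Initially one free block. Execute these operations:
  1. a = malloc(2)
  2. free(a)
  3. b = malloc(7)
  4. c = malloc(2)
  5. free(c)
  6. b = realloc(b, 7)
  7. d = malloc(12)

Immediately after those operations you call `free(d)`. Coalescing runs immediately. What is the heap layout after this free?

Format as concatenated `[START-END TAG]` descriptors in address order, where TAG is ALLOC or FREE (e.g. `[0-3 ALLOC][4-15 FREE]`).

Op 1: a = malloc(2) -> a = 0; heap: [0-1 ALLOC][2-40 FREE]
Op 2: free(a) -> (freed a); heap: [0-40 FREE]
Op 3: b = malloc(7) -> b = 0; heap: [0-6 ALLOC][7-40 FREE]
Op 4: c = malloc(2) -> c = 7; heap: [0-6 ALLOC][7-8 ALLOC][9-40 FREE]
Op 5: free(c) -> (freed c); heap: [0-6 ALLOC][7-40 FREE]
Op 6: b = realloc(b, 7) -> b = 0; heap: [0-6 ALLOC][7-40 FREE]
Op 7: d = malloc(12) -> d = 7; heap: [0-6 ALLOC][7-18 ALLOC][19-40 FREE]
free(d): d = 7 -> block [7-18 ALLOC]; mark free, coalesce with adjacent free neighbors -> [0-6 ALLOC][7-40 FREE]

Answer: [0-6 ALLOC][7-40 FREE]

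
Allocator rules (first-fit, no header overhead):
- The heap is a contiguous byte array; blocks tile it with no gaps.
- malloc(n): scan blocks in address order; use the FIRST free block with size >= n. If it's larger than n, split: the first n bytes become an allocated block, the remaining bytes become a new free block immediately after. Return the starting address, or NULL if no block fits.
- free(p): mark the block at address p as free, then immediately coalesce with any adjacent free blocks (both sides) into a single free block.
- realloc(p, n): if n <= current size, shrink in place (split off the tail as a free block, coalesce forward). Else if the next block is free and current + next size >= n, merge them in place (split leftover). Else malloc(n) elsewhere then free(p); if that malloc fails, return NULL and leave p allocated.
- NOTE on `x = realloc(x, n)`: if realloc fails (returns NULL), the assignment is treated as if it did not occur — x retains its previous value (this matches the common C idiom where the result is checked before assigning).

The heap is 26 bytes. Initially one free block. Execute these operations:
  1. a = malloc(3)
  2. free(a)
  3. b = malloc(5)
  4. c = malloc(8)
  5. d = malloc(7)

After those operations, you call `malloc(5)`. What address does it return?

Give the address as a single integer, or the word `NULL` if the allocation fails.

Op 1: a = malloc(3) -> a = 0; heap: [0-2 ALLOC][3-25 FREE]
Op 2: free(a) -> (freed a); heap: [0-25 FREE]
Op 3: b = malloc(5) -> b = 0; heap: [0-4 ALLOC][5-25 FREE]
Op 4: c = malloc(8) -> c = 5; heap: [0-4 ALLOC][5-12 ALLOC][13-25 FREE]
Op 5: d = malloc(7) -> d = 13; heap: [0-4 ALLOC][5-12 ALLOC][13-19 ALLOC][20-25 FREE]
malloc(5): first-fit scan over [0-4 ALLOC][5-12 ALLOC][13-19 ALLOC][20-25 FREE] -> 20

Answer: 20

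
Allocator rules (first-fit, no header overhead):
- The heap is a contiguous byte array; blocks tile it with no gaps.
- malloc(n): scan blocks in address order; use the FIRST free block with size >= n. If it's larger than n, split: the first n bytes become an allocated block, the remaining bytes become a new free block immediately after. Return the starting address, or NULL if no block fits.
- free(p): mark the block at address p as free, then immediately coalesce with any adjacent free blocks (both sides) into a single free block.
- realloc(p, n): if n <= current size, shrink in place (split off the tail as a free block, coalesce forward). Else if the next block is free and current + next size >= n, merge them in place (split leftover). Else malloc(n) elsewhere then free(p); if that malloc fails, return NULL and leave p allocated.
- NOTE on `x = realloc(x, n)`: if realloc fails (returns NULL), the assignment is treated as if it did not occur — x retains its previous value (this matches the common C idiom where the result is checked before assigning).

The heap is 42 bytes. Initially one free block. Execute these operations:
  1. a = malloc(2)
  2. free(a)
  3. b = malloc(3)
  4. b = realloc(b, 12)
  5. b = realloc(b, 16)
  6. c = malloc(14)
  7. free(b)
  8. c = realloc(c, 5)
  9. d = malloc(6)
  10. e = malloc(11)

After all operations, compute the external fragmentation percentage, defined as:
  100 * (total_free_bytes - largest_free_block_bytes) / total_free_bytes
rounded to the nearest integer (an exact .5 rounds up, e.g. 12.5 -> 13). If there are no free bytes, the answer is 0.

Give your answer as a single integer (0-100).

Op 1: a = malloc(2) -> a = 0; heap: [0-1 ALLOC][2-41 FREE]
Op 2: free(a) -> (freed a); heap: [0-41 FREE]
Op 3: b = malloc(3) -> b = 0; heap: [0-2 ALLOC][3-41 FREE]
Op 4: b = realloc(b, 12) -> b = 0; heap: [0-11 ALLOC][12-41 FREE]
Op 5: b = realloc(b, 16) -> b = 0; heap: [0-15 ALLOC][16-41 FREE]
Op 6: c = malloc(14) -> c = 16; heap: [0-15 ALLOC][16-29 ALLOC][30-41 FREE]
Op 7: free(b) -> (freed b); heap: [0-15 FREE][16-29 ALLOC][30-41 FREE]
Op 8: c = realloc(c, 5) -> c = 16; heap: [0-15 FREE][16-20 ALLOC][21-41 FREE]
Op 9: d = malloc(6) -> d = 0; heap: [0-5 ALLOC][6-15 FREE][16-20 ALLOC][21-41 FREE]
Op 10: e = malloc(11) -> e = 21; heap: [0-5 ALLOC][6-15 FREE][16-20 ALLOC][21-31 ALLOC][32-41 FREE]
Free blocks: [10 10] total_free=20 largest=10 -> 100*(20-10)/20 = 1000/20 = 50

Answer: 50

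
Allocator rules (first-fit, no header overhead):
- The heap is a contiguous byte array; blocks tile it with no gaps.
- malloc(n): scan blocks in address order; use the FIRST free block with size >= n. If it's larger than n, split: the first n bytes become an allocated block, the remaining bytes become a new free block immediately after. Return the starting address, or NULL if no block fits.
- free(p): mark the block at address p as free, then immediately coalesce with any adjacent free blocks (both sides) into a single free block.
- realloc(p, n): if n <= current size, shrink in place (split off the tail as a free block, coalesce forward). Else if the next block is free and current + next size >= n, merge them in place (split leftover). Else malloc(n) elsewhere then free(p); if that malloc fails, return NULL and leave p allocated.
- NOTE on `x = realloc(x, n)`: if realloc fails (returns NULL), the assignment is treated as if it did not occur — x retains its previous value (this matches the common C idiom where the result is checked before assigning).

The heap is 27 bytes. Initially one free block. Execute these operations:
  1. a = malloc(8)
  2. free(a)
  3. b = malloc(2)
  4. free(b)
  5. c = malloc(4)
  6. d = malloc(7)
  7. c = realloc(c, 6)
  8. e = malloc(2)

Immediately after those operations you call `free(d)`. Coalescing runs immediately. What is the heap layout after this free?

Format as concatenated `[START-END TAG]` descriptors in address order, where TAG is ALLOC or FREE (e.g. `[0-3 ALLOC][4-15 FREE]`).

Op 1: a = malloc(8) -> a = 0; heap: [0-7 ALLOC][8-26 FREE]
Op 2: free(a) -> (freed a); heap: [0-26 FREE]
Op 3: b = malloc(2) -> b = 0; heap: [0-1 ALLOC][2-26 FREE]
Op 4: free(b) -> (freed b); heap: [0-26 FREE]
Op 5: c = malloc(4) -> c = 0; heap: [0-3 ALLOC][4-26 FREE]
Op 6: d = malloc(7) -> d = 4; heap: [0-3 ALLOC][4-10 ALLOC][11-26 FREE]
Op 7: c = realloc(c, 6) -> c = 11; heap: [0-3 FREE][4-10 ALLOC][11-16 ALLOC][17-26 FREE]
Op 8: e = malloc(2) -> e = 0; heap: [0-1 ALLOC][2-3 FREE][4-10 ALLOC][11-16 ALLOC][17-26 FREE]
free(d): d = 4 -> block [4-10 ALLOC]; mark free, coalesce with adjacent free neighbors -> [0-1 ALLOC][2-10 FREE][11-16 ALLOC][17-26 FREE]

Answer: [0-1 ALLOC][2-10 FREE][11-16 ALLOC][17-26 FREE]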